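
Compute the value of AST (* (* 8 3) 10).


Evaluate inner: (* 8 3) = 24
Evaluate root: (* 24 10) = 240
Result: 240


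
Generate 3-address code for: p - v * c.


Break into single-operator statements:
t1 = v * c
t2 = p - t1


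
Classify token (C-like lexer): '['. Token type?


Pattern: delimiter/punctuation
Type: PUNCTUATION


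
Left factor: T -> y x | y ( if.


Common prefix: 'y'
Factored: T -> y T', T' -> x | ( if


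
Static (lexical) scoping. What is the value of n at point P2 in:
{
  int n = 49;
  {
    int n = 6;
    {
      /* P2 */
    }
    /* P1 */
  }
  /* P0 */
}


P2's block does not declare n; resolves to the enclosing declaration at depth 1
n = 6


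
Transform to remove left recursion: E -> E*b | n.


Left-recursive alternatives: E*b; non-recursive: n
Introduce E': E -> nE', E' -> *bE' | ε


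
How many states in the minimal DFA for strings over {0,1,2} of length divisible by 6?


Track length mod 6: states 0..5, accept at 0
Minimal DFA: 6 states


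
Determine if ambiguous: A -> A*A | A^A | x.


'x*x^x' has two parse trees (no precedence encoded between * and ^)
Ambiguous


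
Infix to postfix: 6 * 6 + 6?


Left to right (same or higher precedence on left)
Postfix: 6 6 * 6 +


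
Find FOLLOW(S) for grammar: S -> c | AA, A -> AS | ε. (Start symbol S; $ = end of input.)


$ ∈ FOLLOW(S). For each A -> αBβ: add FIRST(β)\{ε} to FOLLOW(B); if β nullable, add FOLLOW(A).
FOLLOW(S) = {$, c}


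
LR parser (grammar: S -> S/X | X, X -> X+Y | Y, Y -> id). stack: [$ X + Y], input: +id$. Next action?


handle 'X+Y' on top
Action: reduce (X -> X+Y)


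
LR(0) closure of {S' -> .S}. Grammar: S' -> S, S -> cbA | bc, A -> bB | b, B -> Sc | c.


Start: S' -> .S
For each item with dot before a nonterminal B, add B -> .γ for every B-production
Closure: [S' -> .S, S -> .cbA, S -> .bc]


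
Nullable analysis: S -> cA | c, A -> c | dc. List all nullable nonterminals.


A nonterminal is nullable iff some alternative derives ε (directly, or every symbol in it is nullable)
Nullable: {}


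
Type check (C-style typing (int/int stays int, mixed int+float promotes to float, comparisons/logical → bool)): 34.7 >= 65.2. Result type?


Operand types: float >= float
Rule: comparison yields bool
Result type: bool


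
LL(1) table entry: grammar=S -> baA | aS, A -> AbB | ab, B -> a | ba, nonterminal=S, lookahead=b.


For [S, b]: 'b' ∈ FIRST(baA)
Entry: S -> baA


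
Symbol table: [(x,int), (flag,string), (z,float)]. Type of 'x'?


Lookup 'x' → type int


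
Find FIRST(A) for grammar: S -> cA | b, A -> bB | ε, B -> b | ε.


Per alternative of A: FIRST(bB) = {b}; FIRST(ε) = {ε}
FIRST(A) = {b, ε}


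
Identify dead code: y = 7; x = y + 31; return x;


y is read by x's definition; x is returned
No dead code


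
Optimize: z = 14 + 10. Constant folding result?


14 + 10 = 24 at compile time
Optimized: z = 24


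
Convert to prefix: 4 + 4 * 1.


'*' binds tighter: tree is (+ 4 (* 4 1))
Prefix: + 4 * 4 1


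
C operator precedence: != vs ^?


'!=' is equality (level 6); '^' is bitwise XOR (level 4)
Higher level binds tighter
'!=' has higher precedence than '^'


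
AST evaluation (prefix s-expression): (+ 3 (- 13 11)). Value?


Evaluate inner: (- 13 11) = 2
Evaluate root: (+ 3 2) = 5
Result: 5


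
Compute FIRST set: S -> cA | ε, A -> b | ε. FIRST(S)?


Per alternative of S: FIRST(cA) = {c}; FIRST(ε) = {ε}
FIRST(S) = {c, ε}


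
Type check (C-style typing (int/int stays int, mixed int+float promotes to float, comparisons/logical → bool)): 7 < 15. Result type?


Operand types: int < int
Rule: comparison yields bool
Result type: bool


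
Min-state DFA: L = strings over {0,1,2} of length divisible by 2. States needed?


Track length mod 2: states 0..1, accept at 0
Minimal DFA: 2 states


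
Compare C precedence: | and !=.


'!=' is equality (level 6); '|' is bitwise OR (level 3)
Higher level binds tighter
'!=' has higher precedence than '|'


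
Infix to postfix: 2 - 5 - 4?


Left to right (same or higher precedence on left)
Postfix: 2 5 - 4 -


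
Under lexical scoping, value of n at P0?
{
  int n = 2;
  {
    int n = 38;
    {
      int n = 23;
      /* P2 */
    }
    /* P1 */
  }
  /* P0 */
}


n declared in the same block as P0
n = 2


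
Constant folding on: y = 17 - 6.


17 - 6 = 11 at compile time
Optimized: y = 11


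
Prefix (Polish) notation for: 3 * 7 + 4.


left-to-right (same/higher precedence on left): tree is (+ (* 3 7) 4)
Prefix: + * 3 7 4


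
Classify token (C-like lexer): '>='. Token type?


Pattern: operator symbol
Type: OPERATOR


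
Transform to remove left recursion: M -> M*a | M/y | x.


Left-recursive alternatives: M*a, M/y; non-recursive: x
Introduce M': M -> xM', M' -> *aM' | /yM' | ε


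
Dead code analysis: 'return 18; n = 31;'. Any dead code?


statement follows a return and is unreachable
Dead: 'n = 31'


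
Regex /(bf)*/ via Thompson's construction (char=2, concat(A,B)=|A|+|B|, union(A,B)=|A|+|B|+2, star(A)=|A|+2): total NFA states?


Syntax tree has 2 char leaf(s), 0 union(s), 1 star(s)
chars contribute 2×2 = 4; each union adds +2; each star adds +2
Total: 4 + 0 + 2 = 6 states


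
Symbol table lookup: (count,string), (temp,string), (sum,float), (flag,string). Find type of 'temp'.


Lookup 'temp' → type string


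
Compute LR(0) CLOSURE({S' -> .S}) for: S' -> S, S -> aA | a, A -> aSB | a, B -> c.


Start: S' -> .S
For each item with dot before a nonterminal B, add B -> .γ for every B-production
Closure: [S' -> .S, S -> .aA, S -> .a]


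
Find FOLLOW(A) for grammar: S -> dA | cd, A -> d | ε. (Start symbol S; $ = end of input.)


$ ∈ FOLLOW(S). For each A -> αBβ: add FIRST(β)\{ε} to FOLLOW(B); if β nullable, add FOLLOW(A).
FOLLOW(A) = {$}


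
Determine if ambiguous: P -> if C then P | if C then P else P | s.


dangling else: 'if C then if C then s else s' parses two ways
Ambiguous


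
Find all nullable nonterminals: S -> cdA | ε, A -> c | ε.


A nonterminal is nullable iff some alternative derives ε (directly, or every symbol in it is nullable)
Nullable: {A, S}


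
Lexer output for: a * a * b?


Scan left to right, longest-match per lexeme
Tokens: ID(a), OP(*), ID(a), OP(*), ID(b)


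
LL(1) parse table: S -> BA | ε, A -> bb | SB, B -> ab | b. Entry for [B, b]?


For [B, b]: 'b' ∈ FIRST(b)
Entry: B -> b


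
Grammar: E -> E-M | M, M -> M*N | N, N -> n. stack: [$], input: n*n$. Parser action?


no handle on stack; shift 'n'
Action: shift


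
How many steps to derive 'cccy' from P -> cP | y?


Derivation: P => cP => ccP => cccP => cccy
Steps: 4


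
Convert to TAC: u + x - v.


Break into single-operator statements:
t1 = u + x
t2 = t1 - v


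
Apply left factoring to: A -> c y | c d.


Common prefix: 'c'
Factored: A -> c A', A' -> y | d


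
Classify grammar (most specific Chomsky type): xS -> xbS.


LHS has context (more than one symbol) and |LHS| ≤ |RHS|
Classification: Type 1 (Context-Sensitive)


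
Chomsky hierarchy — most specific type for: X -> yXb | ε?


Single nonterminal LHS, but y^n b^n is not regular
Classification: Type 2 (Context-Free)


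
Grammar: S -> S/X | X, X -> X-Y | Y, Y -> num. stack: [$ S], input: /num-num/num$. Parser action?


shift '/' to continue S -> S/X
Action: shift


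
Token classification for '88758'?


Pattern: digits only
Type: INTEGER_LITERAL


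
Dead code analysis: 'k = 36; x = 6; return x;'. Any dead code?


k is assigned but never read
Dead: 'k = 36'


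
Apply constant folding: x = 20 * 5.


20 * 5 = 100 at compile time
Optimized: x = 100


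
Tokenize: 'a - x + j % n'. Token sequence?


Scan left to right, longest-match per lexeme
Tokens: ID(a), OP(-), ID(x), OP(+), ID(j), OP(%), ID(n)


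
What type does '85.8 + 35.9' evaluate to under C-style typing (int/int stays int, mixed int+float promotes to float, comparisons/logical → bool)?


Operand types: float + float
Rule: mixed int/float promotes to float; int/int stays int
Result type: float


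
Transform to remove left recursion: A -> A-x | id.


Left-recursive alternatives: A-x; non-recursive: id
Introduce A': A -> idA', A' -> -xA' | ε


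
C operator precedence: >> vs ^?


'>>' is shift (level 8); '^' is bitwise XOR (level 4)
Higher level binds tighter
'>>' has higher precedence than '^'


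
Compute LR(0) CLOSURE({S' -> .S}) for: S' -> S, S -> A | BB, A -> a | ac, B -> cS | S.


Start: S' -> .S
For each item with dot before a nonterminal B, add B -> .γ for every B-production
Closure: [S' -> .S, S -> .A, S -> .BB, A -> .a, A -> .ac, B -> .cS, B -> .S]


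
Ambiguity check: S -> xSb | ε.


balanced x^n…b^n: each string has a unique parse
Unambiguous


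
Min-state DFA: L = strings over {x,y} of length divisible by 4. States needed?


Track length mod 4: states 0..3, accept at 0
Minimal DFA: 4 states


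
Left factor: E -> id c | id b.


Common prefix: 'id'
Factored: E -> id E', E' -> c | b


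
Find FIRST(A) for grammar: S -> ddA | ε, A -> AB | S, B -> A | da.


Per alternative of A: FIRST(AB) = {d, ε}; FIRST(S) = {d, ε}
FIRST(A) = {d, ε}


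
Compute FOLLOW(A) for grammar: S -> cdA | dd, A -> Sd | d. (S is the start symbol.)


$ ∈ FOLLOW(S). For each A -> αBβ: add FIRST(β)\{ε} to FOLLOW(B); if β nullable, add FOLLOW(A).
FOLLOW(A) = {$, d}


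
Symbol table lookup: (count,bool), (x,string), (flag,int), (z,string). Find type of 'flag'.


Lookup 'flag' → type int


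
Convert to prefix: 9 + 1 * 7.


'*' binds tighter: tree is (+ 9 (* 1 7))
Prefix: + 9 * 1 7


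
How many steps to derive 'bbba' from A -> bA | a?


Derivation: A => bA => bbA => bbbA => bbba
Steps: 4


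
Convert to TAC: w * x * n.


Break into single-operator statements:
t1 = w * x
t2 = t1 * n


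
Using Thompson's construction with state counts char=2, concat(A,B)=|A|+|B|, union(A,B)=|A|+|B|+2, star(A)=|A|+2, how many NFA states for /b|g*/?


Syntax tree has 2 char leaf(s), 1 union(s), 1 star(s)
chars contribute 2×2 = 4; each union adds +2; each star adds +2
Total: 4 + 2 + 2 = 8 states


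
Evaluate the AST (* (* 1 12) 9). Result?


Evaluate inner: (* 1 12) = 12
Evaluate root: (* 12 9) = 108
Result: 108


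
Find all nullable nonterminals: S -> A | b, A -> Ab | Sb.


A nonterminal is nullable iff some alternative derives ε (directly, or every symbol in it is nullable)
Nullable: {}


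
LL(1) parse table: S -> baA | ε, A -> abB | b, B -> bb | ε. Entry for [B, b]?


For [B, b]: 'b' ∈ FIRST(bb)
Entry: B -> bb


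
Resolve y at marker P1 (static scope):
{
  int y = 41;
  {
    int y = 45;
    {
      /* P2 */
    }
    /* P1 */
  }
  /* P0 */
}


y declared in the same block as P1
y = 45


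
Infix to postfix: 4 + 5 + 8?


Left to right (same or higher precedence on left)
Postfix: 4 5 + 8 +


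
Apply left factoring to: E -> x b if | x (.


Common prefix: 'x'
Factored: E -> x E', E' -> b if | (


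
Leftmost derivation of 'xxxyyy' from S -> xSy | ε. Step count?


Derivation: S => xSy => xxSyy => xxxSyyy => xxxyyy
Steps: 4


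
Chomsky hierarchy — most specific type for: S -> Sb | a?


Left-linear: every RHS is a terminal or one nonterminal followed by a terminal
Classification: Type 3 (Regular)


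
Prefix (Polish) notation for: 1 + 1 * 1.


'*' binds tighter: tree is (+ 1 (* 1 1))
Prefix: + 1 * 1 1


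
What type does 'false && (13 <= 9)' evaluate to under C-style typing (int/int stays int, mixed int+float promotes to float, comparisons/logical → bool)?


Operand types: bool && bool
Rule: logical operators take bool operands and yield bool
Result type: bool


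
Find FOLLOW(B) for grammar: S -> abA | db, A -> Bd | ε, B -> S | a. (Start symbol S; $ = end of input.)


$ ∈ FOLLOW(S). For each A -> αBβ: add FIRST(β)\{ε} to FOLLOW(B); if β nullable, add FOLLOW(A).
FOLLOW(B) = {d}


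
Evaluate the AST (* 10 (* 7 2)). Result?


Evaluate inner: (* 7 2) = 14
Evaluate root: (* 10 14) = 140
Result: 140


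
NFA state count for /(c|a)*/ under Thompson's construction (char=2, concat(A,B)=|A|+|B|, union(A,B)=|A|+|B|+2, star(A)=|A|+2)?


Syntax tree has 2 char leaf(s), 1 union(s), 1 star(s)
chars contribute 2×2 = 4; each union adds +2; each star adds +2
Total: 4 + 2 + 2 = 8 states


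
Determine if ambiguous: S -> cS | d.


right-linear, alternatives start with distinct terminals 'c' vs 'd': unique leftmost derivation
Unambiguous


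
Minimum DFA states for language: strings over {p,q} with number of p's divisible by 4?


Track (count of p) mod 4: states 0..3, accept at 0
Minimal DFA: 4 states


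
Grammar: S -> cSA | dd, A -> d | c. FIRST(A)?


Per alternative of A: FIRST(d) = {d}; FIRST(c) = {c}
FIRST(A) = {c, d}


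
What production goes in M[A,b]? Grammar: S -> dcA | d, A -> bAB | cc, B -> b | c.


For [A, b]: 'b' ∈ FIRST(bAB)
Entry: A -> bAB


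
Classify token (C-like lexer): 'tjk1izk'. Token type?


Pattern: letter/underscore followed by alphanumerics, not a keyword
Type: IDENTIFIER


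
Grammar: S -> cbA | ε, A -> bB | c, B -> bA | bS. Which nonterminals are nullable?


A nonterminal is nullable iff some alternative derives ε (directly, or every symbol in it is nullable)
Nullable: {S}


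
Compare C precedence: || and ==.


'==' is equality (level 6); '||' is logical OR (level 1)
Higher level binds tighter
'==' has higher precedence than '||'


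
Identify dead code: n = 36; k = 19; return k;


n is assigned but never read
Dead: 'n = 36'


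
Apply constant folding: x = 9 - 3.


9 - 3 = 6 at compile time
Optimized: x = 6


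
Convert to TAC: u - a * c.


Break into single-operator statements:
t1 = a * c
t2 = u - t1


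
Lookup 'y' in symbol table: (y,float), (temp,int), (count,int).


Lookup 'y' → type float


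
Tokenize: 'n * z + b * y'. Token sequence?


Scan left to right, longest-match per lexeme
Tokens: ID(n), OP(*), ID(z), OP(+), ID(b), OP(*), ID(y)


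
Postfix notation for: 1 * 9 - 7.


Left to right (same or higher precedence on left)
Postfix: 1 9 * 7 -


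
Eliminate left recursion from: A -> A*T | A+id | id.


Left-recursive alternatives: A*T, A+id; non-recursive: id
Introduce A': A -> idA', A' -> *TA' | +idA' | ε


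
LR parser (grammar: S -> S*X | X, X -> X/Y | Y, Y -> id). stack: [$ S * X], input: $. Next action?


handle 'S*X' on top; lookahead ∈ FOLLOW(S) = {*, $}
Action: reduce (S -> S*X)


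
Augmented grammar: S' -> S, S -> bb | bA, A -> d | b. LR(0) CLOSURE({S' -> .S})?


Start: S' -> .S
For each item with dot before a nonterminal B, add B -> .γ for every B-production
Closure: [S' -> .S, S -> .bb, S -> .bA]


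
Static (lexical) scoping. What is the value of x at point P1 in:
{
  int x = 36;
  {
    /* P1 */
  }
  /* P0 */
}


P1's block does not declare x; resolves to the enclosing declaration at depth 0
x = 36


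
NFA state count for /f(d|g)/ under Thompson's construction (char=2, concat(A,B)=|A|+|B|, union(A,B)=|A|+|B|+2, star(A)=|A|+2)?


Syntax tree has 3 char leaf(s), 1 union(s), 0 star(s)
chars contribute 3×2 = 6; each union adds +2; each star adds +2
Total: 6 + 2 + 0 = 8 states


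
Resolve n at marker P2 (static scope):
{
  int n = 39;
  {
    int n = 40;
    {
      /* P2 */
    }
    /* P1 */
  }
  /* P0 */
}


P2's block does not declare n; resolves to the enclosing declaration at depth 1
n = 40


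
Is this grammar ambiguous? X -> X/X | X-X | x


'x/x-x' has two parse trees (no precedence encoded between / and -)
Ambiguous


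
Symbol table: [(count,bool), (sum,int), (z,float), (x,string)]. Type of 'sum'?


Lookup 'sum' → type int


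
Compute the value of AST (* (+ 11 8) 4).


Evaluate inner: (+ 11 8) = 19
Evaluate root: (* 19 4) = 76
Result: 76


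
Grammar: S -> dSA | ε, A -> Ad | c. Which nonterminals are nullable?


A nonterminal is nullable iff some alternative derives ε (directly, or every symbol in it is nullable)
Nullable: {S}


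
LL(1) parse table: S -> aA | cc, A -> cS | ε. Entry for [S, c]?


For [S, c]: 'c' ∈ FIRST(cc)
Entry: S -> cc


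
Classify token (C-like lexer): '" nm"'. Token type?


Pattern: double-quoted sequence
Type: STRING_LITERAL


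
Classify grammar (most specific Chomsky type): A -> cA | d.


Right-linear: every RHS is a terminal or a terminal followed by one nonterminal
Classification: Type 3 (Regular)


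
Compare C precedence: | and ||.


'|' is bitwise OR (level 3); '||' is logical OR (level 1)
Higher level binds tighter
'|' has higher precedence than '||'


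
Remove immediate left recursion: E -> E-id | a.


Left-recursive alternatives: E-id; non-recursive: a
Introduce E': E -> aE', E' -> -idE' | ε


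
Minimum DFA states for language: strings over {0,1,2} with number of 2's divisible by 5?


Track (count of 2) mod 5: states 0..4, accept at 0
Minimal DFA: 5 states


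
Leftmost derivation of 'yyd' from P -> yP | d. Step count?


Derivation: P => yP => yyP => yyd
Steps: 3


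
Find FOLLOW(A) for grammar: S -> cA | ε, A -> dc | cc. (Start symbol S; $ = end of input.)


$ ∈ FOLLOW(S). For each A -> αBβ: add FIRST(β)\{ε} to FOLLOW(B); if β nullable, add FOLLOW(A).
FOLLOW(A) = {$}


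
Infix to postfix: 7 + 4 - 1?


Left to right (same or higher precedence on left)
Postfix: 7 4 + 1 -


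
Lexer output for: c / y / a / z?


Scan left to right, longest-match per lexeme
Tokens: ID(c), OP(/), ID(y), OP(/), ID(a), OP(/), ID(z)


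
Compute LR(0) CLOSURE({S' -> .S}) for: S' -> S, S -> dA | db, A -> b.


Start: S' -> .S
For each item with dot before a nonterminal B, add B -> .γ for every B-production
Closure: [S' -> .S, S -> .dA, S -> .db]


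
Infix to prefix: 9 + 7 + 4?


left-to-right (same/higher precedence on left): tree is (+ (+ 9 7) 4)
Prefix: + + 9 7 4


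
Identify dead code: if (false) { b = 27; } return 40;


condition is constant false, so the whole block is unreachable
Dead: 'if (false) { b = 27; }'


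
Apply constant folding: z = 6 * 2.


6 * 2 = 12 at compile time
Optimized: z = 12


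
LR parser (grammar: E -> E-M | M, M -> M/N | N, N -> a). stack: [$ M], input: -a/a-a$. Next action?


lookahead ∉ {/} so M won't extend; reduce E -> M
Action: reduce (E -> M)


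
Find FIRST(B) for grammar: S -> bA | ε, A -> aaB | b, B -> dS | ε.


Per alternative of B: FIRST(dS) = {d}; FIRST(ε) = {ε}
FIRST(B) = {d, ε}


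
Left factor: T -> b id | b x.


Common prefix: 'b'
Factored: T -> b T', T' -> id | x


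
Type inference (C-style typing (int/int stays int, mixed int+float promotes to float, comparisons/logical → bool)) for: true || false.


Operand types: bool || bool
Rule: logical operators take bool operands and yield bool
Result type: bool


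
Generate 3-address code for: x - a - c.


Break into single-operator statements:
t1 = x - a
t2 = t1 - c


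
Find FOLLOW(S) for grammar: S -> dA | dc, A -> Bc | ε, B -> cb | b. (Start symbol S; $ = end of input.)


$ ∈ FOLLOW(S). For each A -> αBβ: add FIRST(β)\{ε} to FOLLOW(B); if β nullable, add FOLLOW(A).
FOLLOW(S) = {$}


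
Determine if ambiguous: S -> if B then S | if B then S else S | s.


dangling else: 'if B then if B then s else s' parses two ways
Ambiguous


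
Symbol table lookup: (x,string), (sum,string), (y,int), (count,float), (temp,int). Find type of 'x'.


Lookup 'x' → type string


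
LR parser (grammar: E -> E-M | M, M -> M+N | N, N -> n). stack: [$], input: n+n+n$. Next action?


no handle on stack; shift 'n'
Action: shift


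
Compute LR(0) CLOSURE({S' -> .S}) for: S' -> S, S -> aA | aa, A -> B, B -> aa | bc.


Start: S' -> .S
For each item with dot before a nonterminal B, add B -> .γ for every B-production
Closure: [S' -> .S, S -> .aA, S -> .aa]


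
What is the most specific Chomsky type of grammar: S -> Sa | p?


Left-linear: every RHS is a terminal or one nonterminal followed by a terminal
Classification: Type 3 (Regular)


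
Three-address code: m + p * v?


Break into single-operator statements:
t1 = p * v
t2 = m + t1


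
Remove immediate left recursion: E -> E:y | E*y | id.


Left-recursive alternatives: E:y, E*y; non-recursive: id
Introduce E': E -> idE', E' -> :yE' | *yE' | ε


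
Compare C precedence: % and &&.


'%' is multiplicative (level 10); '&&' is logical AND (level 2)
Higher level binds tighter
'%' has higher precedence than '&&'


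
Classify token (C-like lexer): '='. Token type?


Pattern: operator symbol
Type: OPERATOR


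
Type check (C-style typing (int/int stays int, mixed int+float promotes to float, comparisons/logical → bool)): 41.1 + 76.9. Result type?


Operand types: float + float
Rule: mixed int/float promotes to float; int/int stays int
Result type: float


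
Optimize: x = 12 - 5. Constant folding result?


12 - 5 = 7 at compile time
Optimized: x = 7


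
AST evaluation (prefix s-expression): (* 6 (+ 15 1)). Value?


Evaluate inner: (+ 15 1) = 16
Evaluate root: (* 6 16) = 96
Result: 96


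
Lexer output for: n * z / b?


Scan left to right, longest-match per lexeme
Tokens: ID(n), OP(*), ID(z), OP(/), ID(b)


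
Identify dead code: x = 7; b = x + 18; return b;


x is read by b's definition; b is returned
No dead code


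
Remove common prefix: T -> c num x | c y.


Common prefix: 'c'
Factored: T -> c T', T' -> num x | y


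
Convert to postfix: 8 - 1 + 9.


Left to right (same or higher precedence on left)
Postfix: 8 1 - 9 +


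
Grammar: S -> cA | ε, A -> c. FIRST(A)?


Per alternative of A: FIRST(c) = {c}
FIRST(A) = {c}


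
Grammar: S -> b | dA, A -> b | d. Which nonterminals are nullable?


A nonterminal is nullable iff some alternative derives ε (directly, or every symbol in it is nullable)
Nullable: {}


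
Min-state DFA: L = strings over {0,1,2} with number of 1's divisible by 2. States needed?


Track (count of 1) mod 2: states 0..1, accept at 0
Minimal DFA: 2 states


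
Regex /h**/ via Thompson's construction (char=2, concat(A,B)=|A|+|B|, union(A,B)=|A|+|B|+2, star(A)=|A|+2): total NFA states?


Syntax tree has 1 char leaf(s), 0 union(s), 2 star(s)
chars contribute 1×2 = 2; each union adds +2; each star adds +2
Total: 2 + 0 + 4 = 6 states


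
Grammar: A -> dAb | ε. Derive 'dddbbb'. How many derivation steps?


Derivation: A => dAb => ddAbb => dddAbbb => dddbbb
Steps: 4


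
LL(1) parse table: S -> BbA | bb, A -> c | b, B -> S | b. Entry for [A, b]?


For [A, b]: 'b' ∈ FIRST(b)
Entry: A -> b


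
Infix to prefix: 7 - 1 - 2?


left-to-right (same/higher precedence on left): tree is (- (- 7 1) 2)
Prefix: - - 7 1 2


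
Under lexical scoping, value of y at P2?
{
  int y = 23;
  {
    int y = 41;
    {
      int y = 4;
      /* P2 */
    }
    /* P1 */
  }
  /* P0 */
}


y declared in the same block as P2
y = 4


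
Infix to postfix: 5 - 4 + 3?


Left to right (same or higher precedence on left)
Postfix: 5 4 - 3 +


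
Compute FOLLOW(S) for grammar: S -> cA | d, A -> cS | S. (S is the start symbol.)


$ ∈ FOLLOW(S). For each A -> αBβ: add FIRST(β)\{ε} to FOLLOW(B); if β nullable, add FOLLOW(A).
FOLLOW(S) = {$}


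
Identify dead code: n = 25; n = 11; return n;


first assignment to n is overwritten before any read
Dead: 'n = 25'


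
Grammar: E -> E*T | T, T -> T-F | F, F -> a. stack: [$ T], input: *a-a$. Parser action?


lookahead ∉ {-} so T won't extend; reduce E -> T
Action: reduce (E -> T)


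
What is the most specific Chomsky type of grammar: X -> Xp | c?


Left-linear: every RHS is a terminal or one nonterminal followed by a terminal
Classification: Type 3 (Regular)


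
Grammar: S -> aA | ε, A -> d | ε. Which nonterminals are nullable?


A nonterminal is nullable iff some alternative derives ε (directly, or every symbol in it is nullable)
Nullable: {A, S}


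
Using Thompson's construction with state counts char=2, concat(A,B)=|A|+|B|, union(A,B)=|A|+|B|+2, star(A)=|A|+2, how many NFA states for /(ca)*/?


Syntax tree has 2 char leaf(s), 0 union(s), 1 star(s)
chars contribute 2×2 = 4; each union adds +2; each star adds +2
Total: 4 + 0 + 2 = 6 states


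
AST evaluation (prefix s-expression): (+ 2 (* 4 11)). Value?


Evaluate inner: (* 4 11) = 44
Evaluate root: (+ 2 44) = 46
Result: 46


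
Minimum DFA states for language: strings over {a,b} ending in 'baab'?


Track the longest suffix of input matching a prefix of 'baab': 5 classes (prefixes of length 0..4)
Minimal DFA: 5 states


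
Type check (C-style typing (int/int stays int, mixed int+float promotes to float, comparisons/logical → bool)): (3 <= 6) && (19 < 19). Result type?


Operand types: bool && bool
Rule: logical operators take bool operands and yield bool
Result type: bool


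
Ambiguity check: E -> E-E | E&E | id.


'id-id&id' has two parse trees (no precedence encoded between - and &)
Ambiguous


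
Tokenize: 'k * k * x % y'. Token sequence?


Scan left to right, longest-match per lexeme
Tokens: ID(k), OP(*), ID(k), OP(*), ID(x), OP(%), ID(y)


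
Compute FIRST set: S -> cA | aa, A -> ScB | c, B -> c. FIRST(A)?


Per alternative of A: FIRST(ScB) = {a, c}; FIRST(c) = {c}
FIRST(A) = {a, c}


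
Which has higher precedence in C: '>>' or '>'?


'>>' is shift (level 8); '>' is relational (level 7)
Higher level binds tighter
'>>' has higher precedence than '>'


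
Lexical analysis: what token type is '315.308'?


Pattern: digits with a decimal point
Type: FLOAT_LITERAL


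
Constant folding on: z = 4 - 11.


4 - 11 = -7 at compile time
Optimized: z = -7


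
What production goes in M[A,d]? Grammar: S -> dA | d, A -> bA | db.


For [A, d]: 'd' ∈ FIRST(db)
Entry: A -> db


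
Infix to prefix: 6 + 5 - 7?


left-to-right (same/higher precedence on left): tree is (- (+ 6 5) 7)
Prefix: - + 6 5 7


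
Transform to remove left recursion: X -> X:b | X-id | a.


Left-recursive alternatives: X:b, X-id; non-recursive: a
Introduce X': X -> aX', X' -> :bX' | -idX' | ε


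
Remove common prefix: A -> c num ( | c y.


Common prefix: 'c'
Factored: A -> c A', A' -> num ( | y


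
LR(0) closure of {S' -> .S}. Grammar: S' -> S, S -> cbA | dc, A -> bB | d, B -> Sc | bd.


Start: S' -> .S
For each item with dot before a nonterminal B, add B -> .γ for every B-production
Closure: [S' -> .S, S -> .cbA, S -> .dc]


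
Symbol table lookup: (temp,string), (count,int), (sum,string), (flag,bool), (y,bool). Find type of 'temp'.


Lookup 'temp' → type string


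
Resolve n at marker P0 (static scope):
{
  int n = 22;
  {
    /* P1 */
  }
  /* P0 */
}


n declared in the same block as P0
n = 22


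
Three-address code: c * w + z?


Break into single-operator statements:
t1 = c * w
t2 = t1 + z


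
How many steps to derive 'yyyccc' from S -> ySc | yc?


Derivation: S => ySc => yyScc => yyyccc
Steps: 3


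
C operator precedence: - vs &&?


'-' is additive (level 9); '&&' is logical AND (level 2)
Higher level binds tighter
'-' has higher precedence than '&&'


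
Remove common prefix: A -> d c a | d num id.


Common prefix: 'd'
Factored: A -> d A', A' -> c a | num id


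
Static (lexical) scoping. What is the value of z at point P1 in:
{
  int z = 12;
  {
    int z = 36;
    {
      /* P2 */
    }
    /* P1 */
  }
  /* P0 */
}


z declared in the same block as P1
z = 36


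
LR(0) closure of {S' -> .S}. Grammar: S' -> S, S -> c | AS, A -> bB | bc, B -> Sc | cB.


Start: S' -> .S
For each item with dot before a nonterminal B, add B -> .γ for every B-production
Closure: [S' -> .S, S -> .c, S -> .AS, A -> .bB, A -> .bc]


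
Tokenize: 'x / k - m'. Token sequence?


Scan left to right, longest-match per lexeme
Tokens: ID(x), OP(/), ID(k), OP(-), ID(m)


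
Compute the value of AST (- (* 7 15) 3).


Evaluate inner: (* 7 15) = 105
Evaluate root: (- 105 3) = 102
Result: 102


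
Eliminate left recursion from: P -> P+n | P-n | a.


Left-recursive alternatives: P+n, P-n; non-recursive: a
Introduce P': P -> aP', P' -> +nP' | -nP' | ε


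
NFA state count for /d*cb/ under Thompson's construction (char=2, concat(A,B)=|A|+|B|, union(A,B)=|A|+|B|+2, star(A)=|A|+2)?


Syntax tree has 3 char leaf(s), 0 union(s), 1 star(s)
chars contribute 3×2 = 6; each union adds +2; each star adds +2
Total: 6 + 0 + 2 = 8 states


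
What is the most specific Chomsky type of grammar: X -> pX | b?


Right-linear: every RHS is a terminal or a terminal followed by one nonterminal
Classification: Type 3 (Regular)


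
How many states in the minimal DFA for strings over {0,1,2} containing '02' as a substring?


KMP-style automaton: 2 progress states + 1 absorbing accept = 3
Minimal DFA: 3 states


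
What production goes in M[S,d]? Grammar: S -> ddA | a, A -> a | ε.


For [S, d]: 'd' ∈ FIRST(ddA)
Entry: S -> ddA


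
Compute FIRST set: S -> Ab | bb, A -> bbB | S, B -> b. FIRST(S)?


Per alternative of S: FIRST(Ab) = {b}; FIRST(bb) = {b}
FIRST(S) = {b}


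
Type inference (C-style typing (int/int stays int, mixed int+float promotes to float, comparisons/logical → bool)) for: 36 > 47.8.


Operand types: int > float
Rule: comparison yields bool
Result type: bool


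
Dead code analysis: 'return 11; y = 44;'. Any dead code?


statement follows a return and is unreachable
Dead: 'y = 44'


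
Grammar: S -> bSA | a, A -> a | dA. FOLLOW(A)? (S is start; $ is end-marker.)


$ ∈ FOLLOW(S). For each A -> αBβ: add FIRST(β)\{ε} to FOLLOW(B); if β nullable, add FOLLOW(A).
FOLLOW(A) = {$, a, d}


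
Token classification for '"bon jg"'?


Pattern: double-quoted sequence
Type: STRING_LITERAL


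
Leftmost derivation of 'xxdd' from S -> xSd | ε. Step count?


Derivation: S => xSd => xxSdd => xxdd
Steps: 3


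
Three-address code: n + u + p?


Break into single-operator statements:
t1 = n + u
t2 = t1 + p


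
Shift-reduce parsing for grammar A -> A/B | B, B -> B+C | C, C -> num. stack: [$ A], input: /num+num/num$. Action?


shift '/' to continue A -> A/B
Action: shift


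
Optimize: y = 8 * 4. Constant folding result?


8 * 4 = 32 at compile time
Optimized: y = 32


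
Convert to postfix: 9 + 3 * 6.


* has higher precedence, evaluate 3*6 first
Postfix: 9 3 6 * +


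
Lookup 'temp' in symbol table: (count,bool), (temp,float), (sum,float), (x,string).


Lookup 'temp' → type float


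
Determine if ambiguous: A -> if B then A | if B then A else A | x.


dangling else: 'if B then if B then x else x' parses two ways
Ambiguous


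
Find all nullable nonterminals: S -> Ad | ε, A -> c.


A nonterminal is nullable iff some alternative derives ε (directly, or every symbol in it is nullable)
Nullable: {S}


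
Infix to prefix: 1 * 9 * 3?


left-to-right (same/higher precedence on left): tree is (* (* 1 9) 3)
Prefix: * * 1 9 3


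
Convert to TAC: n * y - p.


Break into single-operator statements:
t1 = n * y
t2 = t1 - p


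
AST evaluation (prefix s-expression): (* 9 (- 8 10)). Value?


Evaluate inner: (- 8 10) = -2
Evaluate root: (* 9 -2) = -18
Result: -18


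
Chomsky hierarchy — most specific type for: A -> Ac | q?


Left-linear: every RHS is a terminal or one nonterminal followed by a terminal
Classification: Type 3 (Regular)


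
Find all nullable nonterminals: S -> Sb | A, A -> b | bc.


A nonterminal is nullable iff some alternative derives ε (directly, or every symbol in it is nullable)
Nullable: {}


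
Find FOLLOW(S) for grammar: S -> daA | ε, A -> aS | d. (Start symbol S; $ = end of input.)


$ ∈ FOLLOW(S). For each A -> αBβ: add FIRST(β)\{ε} to FOLLOW(B); if β nullable, add FOLLOW(A).
FOLLOW(S) = {$}


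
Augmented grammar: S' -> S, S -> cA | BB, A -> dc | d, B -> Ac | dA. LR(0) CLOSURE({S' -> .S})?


Start: S' -> .S
For each item with dot before a nonterminal B, add B -> .γ for every B-production
Closure: [S' -> .S, S -> .cA, S -> .BB, B -> .Ac, B -> .dA, A -> .dc, A -> .d]


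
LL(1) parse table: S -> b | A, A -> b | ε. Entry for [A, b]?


For [A, b]: 'b' ∈ FIRST(b)
Entry: A -> b


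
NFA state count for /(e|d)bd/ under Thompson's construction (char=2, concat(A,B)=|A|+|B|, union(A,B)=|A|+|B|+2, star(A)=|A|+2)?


Syntax tree has 4 char leaf(s), 1 union(s), 0 star(s)
chars contribute 4×2 = 8; each union adds +2; each star adds +2
Total: 8 + 2 + 0 = 10 states


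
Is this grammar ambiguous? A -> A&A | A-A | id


'id&id-id' has two parse trees (no precedence encoded between & and -)
Ambiguous


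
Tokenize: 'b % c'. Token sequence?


Scan left to right, longest-match per lexeme
Tokens: ID(b), OP(%), ID(c)


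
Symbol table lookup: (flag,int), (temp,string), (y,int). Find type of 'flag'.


Lookup 'flag' → type int


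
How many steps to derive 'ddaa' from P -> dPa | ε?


Derivation: P => dPa => ddPaa => ddaa
Steps: 3


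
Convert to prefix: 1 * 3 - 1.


left-to-right (same/higher precedence on left): tree is (- (* 1 3) 1)
Prefix: - * 1 3 1


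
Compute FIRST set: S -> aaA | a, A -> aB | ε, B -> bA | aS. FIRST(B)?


Per alternative of B: FIRST(bA) = {b}; FIRST(aS) = {a}
FIRST(B) = {a, b}


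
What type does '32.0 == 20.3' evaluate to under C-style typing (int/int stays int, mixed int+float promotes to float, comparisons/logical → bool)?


Operand types: float == float
Rule: comparison yields bool
Result type: bool


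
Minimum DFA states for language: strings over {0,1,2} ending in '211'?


Track the longest suffix of input matching a prefix of '211': 4 classes (prefixes of length 0..3)
Minimal DFA: 4 states


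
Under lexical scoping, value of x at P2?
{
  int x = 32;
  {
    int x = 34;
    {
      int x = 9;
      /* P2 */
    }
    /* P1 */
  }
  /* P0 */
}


x declared in the same block as P2
x = 9


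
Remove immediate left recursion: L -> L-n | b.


Left-recursive alternatives: L-n; non-recursive: b
Introduce L': L -> bL', L' -> -nL' | ε


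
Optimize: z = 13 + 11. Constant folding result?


13 + 11 = 24 at compile time
Optimized: z = 24


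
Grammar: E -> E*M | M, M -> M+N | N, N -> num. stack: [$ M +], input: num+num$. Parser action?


no handle; shift 'num'
Action: shift


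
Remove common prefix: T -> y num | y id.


Common prefix: 'y'
Factored: T -> y T', T' -> num | id


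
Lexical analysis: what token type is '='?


Pattern: operator symbol
Type: OPERATOR


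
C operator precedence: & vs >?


'>' is relational (level 7); '&' is bitwise AND (level 5)
Higher level binds tighter
'>' has higher precedence than '&'


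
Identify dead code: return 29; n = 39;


statement follows a return and is unreachable
Dead: 'n = 39'


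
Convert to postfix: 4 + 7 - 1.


Left to right (same or higher precedence on left)
Postfix: 4 7 + 1 -


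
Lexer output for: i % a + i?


Scan left to right, longest-match per lexeme
Tokens: ID(i), OP(%), ID(a), OP(+), ID(i)


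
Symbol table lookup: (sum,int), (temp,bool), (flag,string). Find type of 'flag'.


Lookup 'flag' → type string


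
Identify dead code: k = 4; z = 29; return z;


k is assigned but never read
Dead: 'k = 4'


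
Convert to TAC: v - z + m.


Break into single-operator statements:
t1 = v - z
t2 = t1 + m


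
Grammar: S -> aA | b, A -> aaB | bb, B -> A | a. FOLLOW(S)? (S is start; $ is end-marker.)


$ ∈ FOLLOW(S). For each A -> αBβ: add FIRST(β)\{ε} to FOLLOW(B); if β nullable, add FOLLOW(A).
FOLLOW(S) = {$}


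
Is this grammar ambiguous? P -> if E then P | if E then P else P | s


dangling else: 'if E then if E then s else s' parses two ways
Ambiguous


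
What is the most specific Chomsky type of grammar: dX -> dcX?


LHS has context (more than one symbol) and |LHS| ≤ |RHS|
Classification: Type 1 (Context-Sensitive)


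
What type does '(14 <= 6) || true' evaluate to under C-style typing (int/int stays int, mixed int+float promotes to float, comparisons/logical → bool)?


Operand types: bool || bool
Rule: logical operators take bool operands and yield bool
Result type: bool


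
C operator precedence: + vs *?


'*' is multiplicative (level 10); '+' is additive (level 9)
Higher level binds tighter
'*' has higher precedence than '+'


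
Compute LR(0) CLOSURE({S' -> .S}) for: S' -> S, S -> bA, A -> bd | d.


Start: S' -> .S
For each item with dot before a nonterminal B, add B -> .γ for every B-production
Closure: [S' -> .S, S -> .bA]


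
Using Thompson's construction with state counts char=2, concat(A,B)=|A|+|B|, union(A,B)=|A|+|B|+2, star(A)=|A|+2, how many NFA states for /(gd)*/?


Syntax tree has 2 char leaf(s), 0 union(s), 1 star(s)
chars contribute 2×2 = 4; each union adds +2; each star adds +2
Total: 4 + 0 + 2 = 6 states


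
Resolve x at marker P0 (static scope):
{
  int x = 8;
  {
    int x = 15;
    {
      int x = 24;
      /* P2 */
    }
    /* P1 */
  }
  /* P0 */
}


x declared in the same block as P0
x = 8


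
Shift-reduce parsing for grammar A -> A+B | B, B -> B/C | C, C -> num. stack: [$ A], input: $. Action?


start symbol A on stack, input exhausted
Action: accept


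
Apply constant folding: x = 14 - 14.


14 - 14 = 0 at compile time
Optimized: x = 0


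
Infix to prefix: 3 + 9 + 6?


left-to-right (same/higher precedence on left): tree is (+ (+ 3 9) 6)
Prefix: + + 3 9 6


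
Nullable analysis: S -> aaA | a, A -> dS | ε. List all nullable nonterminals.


A nonterminal is nullable iff some alternative derives ε (directly, or every symbol in it is nullable)
Nullable: {A}


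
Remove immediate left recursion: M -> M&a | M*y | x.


Left-recursive alternatives: M&a, M*y; non-recursive: x
Introduce M': M -> xM', M' -> &aM' | *yM' | ε


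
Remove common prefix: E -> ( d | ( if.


Common prefix: '('
Factored: E -> ( E', E' -> d | if


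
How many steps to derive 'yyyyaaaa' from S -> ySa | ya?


Derivation: S => ySa => yySaa => yyySaaa => yyyyaaaa
Steps: 4


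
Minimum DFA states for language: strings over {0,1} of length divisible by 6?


Track length mod 6: states 0..5, accept at 0
Minimal DFA: 6 states


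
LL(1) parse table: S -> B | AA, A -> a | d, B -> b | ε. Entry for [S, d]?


For [S, d]: 'd' ∈ FIRST(AA)
Entry: S -> AA


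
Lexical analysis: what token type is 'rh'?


Pattern: letter/underscore followed by alphanumerics, not a keyword
Type: IDENTIFIER


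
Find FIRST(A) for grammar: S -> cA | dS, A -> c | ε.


Per alternative of A: FIRST(c) = {c}; FIRST(ε) = {ε}
FIRST(A) = {c, ε}


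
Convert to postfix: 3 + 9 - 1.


Left to right (same or higher precedence on left)
Postfix: 3 9 + 1 -


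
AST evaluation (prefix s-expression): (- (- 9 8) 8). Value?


Evaluate inner: (- 9 8) = 1
Evaluate root: (- 1 8) = -7
Result: -7


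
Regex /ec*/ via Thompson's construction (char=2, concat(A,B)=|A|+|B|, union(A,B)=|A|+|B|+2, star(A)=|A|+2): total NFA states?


Syntax tree has 2 char leaf(s), 0 union(s), 1 star(s)
chars contribute 2×2 = 4; each union adds +2; each star adds +2
Total: 4 + 0 + 2 = 6 states
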